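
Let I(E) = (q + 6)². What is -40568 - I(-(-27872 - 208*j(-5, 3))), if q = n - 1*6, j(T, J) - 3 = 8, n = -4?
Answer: -40584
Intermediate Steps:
j(T, J) = 11 (j(T, J) = 3 + 8 = 11)
q = -10 (q = -4 - 1*6 = -4 - 6 = -10)
I(E) = 16 (I(E) = (-10 + 6)² = (-4)² = 16)
-40568 - I(-(-27872 - 208*j(-5, 3))) = -40568 - 1*16 = -40568 - 16 = -40584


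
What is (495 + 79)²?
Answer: 329476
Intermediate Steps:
(495 + 79)² = 574² = 329476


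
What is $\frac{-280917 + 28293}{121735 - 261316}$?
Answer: $\frac{84208}{46527} \approx 1.8099$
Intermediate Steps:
$\frac{-280917 + 28293}{121735 - 261316} = - \frac{252624}{-139581} = \left(-252624\right) \left(- \frac{1}{139581}\right) = \frac{84208}{46527}$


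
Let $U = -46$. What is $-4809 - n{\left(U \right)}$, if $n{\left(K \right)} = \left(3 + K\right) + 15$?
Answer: $-4781$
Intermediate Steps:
$n{\left(K \right)} = 18 + K$
$-4809 - n{\left(U \right)} = -4809 - \left(18 - 46\right) = -4809 - -28 = -4809 + 28 = -4781$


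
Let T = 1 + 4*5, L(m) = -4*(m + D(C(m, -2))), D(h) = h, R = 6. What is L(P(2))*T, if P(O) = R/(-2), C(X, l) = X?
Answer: 504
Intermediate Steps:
P(O) = -3 (P(O) = 6/(-2) = 6*(-½) = -3)
L(m) = -8*m (L(m) = -4*(m + m) = -8*m)
T = 21 (T = 1 + 20 = 21)
L(P(2))*T = -8*(-3)*21 = 24*21 = 504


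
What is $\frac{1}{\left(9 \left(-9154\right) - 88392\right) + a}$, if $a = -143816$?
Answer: $- \frac{1}{314594} \approx -3.1787 \cdot 10^{-6}$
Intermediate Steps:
$\frac{1}{\left(9 \left(-9154\right) - 88392\right) + a} = \frac{1}{\left(9 \left(-9154\right) - 88392\right) - 143816} = \frac{1}{\left(-82386 - 88392\right) - 143816} = \frac{1}{-170778 - 143816} = \frac{1}{-314594} = - \frac{1}{314594}$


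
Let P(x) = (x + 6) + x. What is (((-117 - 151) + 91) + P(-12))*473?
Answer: -92235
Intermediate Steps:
P(x) = 6 + 2*x (P(x) = (6 + x) + x = 6 + 2*x)
(((-117 - 151) + 91) + P(-12))*473 = (((-117 - 151) + 91) + (6 + 2*(-12)))*473 = ((-268 + 91) + (6 - 24))*473 = (-177 - 18)*473 = -195*473 = -92235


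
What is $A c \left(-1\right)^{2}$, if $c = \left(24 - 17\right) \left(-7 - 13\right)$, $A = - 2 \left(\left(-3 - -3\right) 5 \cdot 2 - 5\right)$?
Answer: $-1400$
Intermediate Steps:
$A = 10$ ($A = - 2 \left(\left(-3 + 3\right) 5 \cdot 2 - 5\right) = - 2 \left(0 \cdot 5 \cdot 2 - 5\right) = - 2 \left(0 \cdot 2 - 5\right) = - 2 \left(0 - 5\right) = \left(-2\right) \left(-5\right) = 10$)
$c = -140$ ($c = 7 \left(-20\right) = -140$)
$A c \left(-1\right)^{2} = 10 \left(-140\right) \left(-1\right)^{2} = \left(-1400\right) 1 = -1400$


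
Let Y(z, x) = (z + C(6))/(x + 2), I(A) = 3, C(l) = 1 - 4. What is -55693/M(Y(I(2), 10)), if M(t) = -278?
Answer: 55693/278 ≈ 200.33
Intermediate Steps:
C(l) = -3
Y(z, x) = (-3 + z)/(2 + x) (Y(z, x) = (z - 3)/(x + 2) = (-3 + z)/(2 + x))
-55693/M(Y(I(2), 10)) = -55693/(-278) = -55693*(-1/278) = 55693/278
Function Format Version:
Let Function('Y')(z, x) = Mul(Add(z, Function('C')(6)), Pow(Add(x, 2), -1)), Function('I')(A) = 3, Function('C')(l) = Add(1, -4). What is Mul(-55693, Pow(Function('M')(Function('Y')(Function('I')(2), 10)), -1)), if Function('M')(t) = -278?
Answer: Rational(55693, 278) ≈ 200.33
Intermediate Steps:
Function('C')(l) = -3
Function('Y')(z, x) = Mul(Pow(Add(2, x), -1), Add(-3, z)) (Function('Y')(z, x) = Mul(Add(z, -3), Pow(Add(x, 2), -1)) = Mul(Add(-3, z), Pow(Add(2, x), -1)) = Mul(Pow(Add(2, x), -1), Add(-3, z)))
Mul(-55693, Pow(Function('M')(Function('Y')(Function('I')(2), 10)), -1)) = Mul(-55693, Pow(-278, -1)) = Mul(-55693, Rational(-1, 278)) = Rational(55693, 278)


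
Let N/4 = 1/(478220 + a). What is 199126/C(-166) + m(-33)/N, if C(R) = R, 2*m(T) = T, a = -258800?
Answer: -150446971/166 ≈ -9.0631e+5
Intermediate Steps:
m(T) = T/2
N = 1/54855 (N = 4/(478220 - 258800) = 4/219420 = 4*(1/219420) = 1/54855 ≈ 1.8230e-5)
199126/C(-166) + m(-33)/N = 199126/(-166) + ((½)*(-33))/(1/54855) = 199126*(-1/166) - 33/2*54855 = -99563/83 - 1810215/2 = -150446971/166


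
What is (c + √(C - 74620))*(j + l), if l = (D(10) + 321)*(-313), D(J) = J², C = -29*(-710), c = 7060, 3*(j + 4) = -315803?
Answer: -5020606040/3 - 711134*I*√54030/3 ≈ -1.6735e+9 - 5.51e+7*I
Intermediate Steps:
j = -315815/3 (j = -4 + (⅓)*(-315803) = -4 - 315803/3 = -315815/3 ≈ -1.0527e+5)
C = 20590
l = -131773 (l = (10² + 321)*(-313) = (100 + 321)*(-313) = 421*(-313) = -131773)
(c + √(C - 74620))*(j + l) = (7060 + √(20590 - 74620))*(-315815/3 - 131773) = (7060 + √(-54030))*(-711134/3) = (7060 + I*√54030)*(-711134/3) = -5020606040/3 - 711134*I*√54030/3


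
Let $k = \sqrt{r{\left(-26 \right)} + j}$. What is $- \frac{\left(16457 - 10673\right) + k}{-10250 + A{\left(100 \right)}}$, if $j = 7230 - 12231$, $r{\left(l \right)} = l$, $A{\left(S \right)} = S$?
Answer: $\frac{2892}{5075} + \frac{i \sqrt{5027}}{10150} \approx 0.56985 + 0.0069854 i$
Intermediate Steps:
$j = -5001$
$k = i \sqrt{5027}$ ($k = \sqrt{-26 - 5001} = \sqrt{-5027} = i \sqrt{5027} \approx 70.901 i$)
$- \frac{\left(16457 - 10673\right) + k}{-10250 + A{\left(100 \right)}} = - \frac{\left(16457 - 10673\right) + i \sqrt{5027}}{-10250 + 100} = - \frac{\left(16457 - 10673\right) + i \sqrt{5027}}{-10150} = - \frac{\left(5784 + i \sqrt{5027}\right) \left(-1\right)}{10150} = - (- \frac{2892}{5075} - \frac{i \sqrt{5027}}{10150}) = \frac{2892}{5075} + \frac{i \sqrt{5027}}{10150}$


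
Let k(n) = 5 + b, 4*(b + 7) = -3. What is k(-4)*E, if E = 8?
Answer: -22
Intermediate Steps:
b = -31/4 (b = -7 + (¼)*(-3) = -7 - ¾ = -31/4 ≈ -7.7500)
k(n) = -11/4 (k(n) = 5 - 31/4 = -11/4)
k(-4)*E = -11/4*8 = -22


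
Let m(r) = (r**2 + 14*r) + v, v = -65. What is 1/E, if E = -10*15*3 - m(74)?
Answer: -1/6897 ≈ -0.00014499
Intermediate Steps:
m(r) = -65 + r**2 + 14*r (m(r) = (r**2 + 14*r) - 65 = -65 + r**2 + 14*r)
E = -6897 (E = -10*15*3 - (-65 + 74**2 + 14*74) = -150*3 - (-65 + 5476 + 1036) = -450 - 1*6447 = -450 - 6447 = -6897)
1/E = 1/(-6897) = -1/6897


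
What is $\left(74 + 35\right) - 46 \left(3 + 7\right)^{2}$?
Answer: $-4491$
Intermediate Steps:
$\left(74 + 35\right) - 46 \left(3 + 7\right)^{2} = 109 - 46 \cdot 10^{2} = 109 - 4600 = -4491$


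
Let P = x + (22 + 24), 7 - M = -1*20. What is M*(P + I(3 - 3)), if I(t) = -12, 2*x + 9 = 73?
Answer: 1782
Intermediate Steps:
x = 32 (x = -9/2 + (1/2)*73 = -9/2 + 73/2 = 32)
M = 27 (M = 7 - (-1)*20 = 7 - 1*(-20) = 7 + 20 = 27)
P = 78 (P = 32 + (22 + 24) = 32 + 46 = 78)
M*(P + I(3 - 3)) = 27*(78 - 12) = 27*66 = 1782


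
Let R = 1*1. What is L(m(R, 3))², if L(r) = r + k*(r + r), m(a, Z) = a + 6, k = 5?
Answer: 5929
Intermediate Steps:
R = 1
m(a, Z) = 6 + a
L(r) = 11*r (L(r) = r + 5*(r + r) = r + 5*(2*r) = r + 10*r = 11*r)
L(m(R, 3))² = (11*(6 + 1))² = (11*7)² = 77² = 5929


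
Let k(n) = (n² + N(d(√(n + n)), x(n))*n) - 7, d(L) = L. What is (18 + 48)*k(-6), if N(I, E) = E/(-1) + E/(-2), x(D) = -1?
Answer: 1320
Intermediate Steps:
N(I, E) = -3*E/2 (N(I, E) = E*(-1) + E*(-½) = -E - E/2 = -3*E/2)
k(n) = -7 + n² + 3*n/2 (k(n) = (n² + (-3/2*(-1))*n) - 7 = (n² + 3*n/2) - 7 = -7 + n² + 3*n/2)
(18 + 48)*k(-6) = (18 + 48)*(-7 + (-6)² + (3/2)*(-6)) = 66*(-7 + 36 - 9) = 66*20 = 1320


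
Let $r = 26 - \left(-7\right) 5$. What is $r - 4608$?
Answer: $-4547$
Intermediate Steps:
$r = 61$ ($r = 26 - -35 = 26 + 35 = 61$)
$r - 4608 = 61 - 4608 = -4547$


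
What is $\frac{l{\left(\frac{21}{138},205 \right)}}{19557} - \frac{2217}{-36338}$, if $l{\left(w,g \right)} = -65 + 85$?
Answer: $\frac{44084629}{710662266} \approx 0.062033$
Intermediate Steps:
$l{\left(w,g \right)} = 20$
$\frac{l{\left(\frac{21}{138},205 \right)}}{19557} - \frac{2217}{-36338} = \frac{20}{19557} - \frac{2217}{-36338} = 20 \cdot \frac{1}{19557} - - \frac{2217}{36338} = \frac{20}{19557} + \frac{2217}{36338} = \frac{44084629}{710662266}$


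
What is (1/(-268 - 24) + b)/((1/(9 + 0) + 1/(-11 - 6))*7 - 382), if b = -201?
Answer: 8980029/17049880 ≈ 0.52669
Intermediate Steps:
(1/(-268 - 24) + b)/((1/(9 + 0) + 1/(-11 - 6))*7 - 382) = (1/(-268 - 24) - 201)/((1/(9 + 0) + 1/(-11 - 6))*7 - 382) = (1/(-292) - 201)/((1/9 + 1/(-17))*7 - 382) = (-1/292 - 201)/((⅑ - 1/17)*7 - 382) = -58693/(292*((8/153)*7 - 382)) = -58693/(292*(56/153 - 382)) = -58693/(292*(-58390/153)) = -58693/292*(-153/58390) = 8980029/17049880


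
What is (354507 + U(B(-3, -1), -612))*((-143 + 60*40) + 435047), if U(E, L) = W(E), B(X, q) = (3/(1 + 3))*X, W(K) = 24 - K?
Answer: 155038808358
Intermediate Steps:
B(X, q) = 3*X/4 (B(X, q) = (3/4)*X = (3*(¼))*X = 3*X/4)
U(E, L) = 24 - E
(354507 + U(B(-3, -1), -612))*((-143 + 60*40) + 435047) = (354507 + (24 - 3*(-3)/4))*((-143 + 60*40) + 435047) = (354507 + (24 - 1*(-9/4)))*((-143 + 2400) + 435047) = (354507 + (24 + 9/4))*(2257 + 435047) = (354507 + 105/4)*437304 = (1418133/4)*437304 = 155038808358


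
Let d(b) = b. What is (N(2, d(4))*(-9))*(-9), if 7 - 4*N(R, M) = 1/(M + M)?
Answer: 4455/32 ≈ 139.22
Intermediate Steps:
N(R, M) = 7/4 - 1/(8*M) (N(R, M) = 7/4 - 1/(4*(M + M)) = 7/4 - 1/(2*M)/4 = 7/4 - 1/(8*M))
(N(2, d(4))*(-9))*(-9) = (((⅛)*(-1 + 14*4)/4)*(-9))*(-9) = (((⅛)*(¼)*(-1 + 56))*(-9))*(-9) = (((⅛)*(¼)*55)*(-9))*(-9) = ((55/32)*(-9))*(-9) = -495/32*(-9) = 4455/32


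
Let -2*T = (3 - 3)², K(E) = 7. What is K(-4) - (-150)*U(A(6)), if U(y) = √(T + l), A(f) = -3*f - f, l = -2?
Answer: 7 + 150*I*√2 ≈ 7.0 + 212.13*I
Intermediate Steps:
T = 0 (T = -(3 - 3)²/2 = -½*0² = -½*0 = 0)
A(f) = -4*f
U(y) = I*√2 (U(y) = √(0 - 2) = √(-2) = I*√2)
K(-4) - (-150)*U(A(6)) = 7 - (-150)*I*√2 = 7 + 150*I*√2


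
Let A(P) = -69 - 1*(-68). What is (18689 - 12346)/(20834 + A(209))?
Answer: 6343/20833 ≈ 0.30447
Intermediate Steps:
A(P) = -1 (A(P) = -69 + 68 = -1)
(18689 - 12346)/(20834 + A(209)) = (18689 - 12346)/(20834 - 1) = 6343/20833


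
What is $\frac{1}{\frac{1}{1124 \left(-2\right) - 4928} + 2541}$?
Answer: $\frac{7176}{18234215} \approx 0.00039355$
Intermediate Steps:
$\frac{1}{\frac{1}{1124 \left(-2\right) - 4928} + 2541} = \frac{1}{\frac{1}{-2248 - 4928} + 2541} = \frac{1}{\frac{1}{-7176} + 2541} = \frac{1}{- \frac{1}{7176} + 2541} = \frac{1}{\frac{18234215}{7176}} = \frac{7176}{18234215}$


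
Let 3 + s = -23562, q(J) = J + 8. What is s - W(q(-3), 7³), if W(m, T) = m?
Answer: -23570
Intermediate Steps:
q(J) = 8 + J
s = -23565 (s = -3 - 23562 = -23565)
s - W(q(-3), 7³) = -23565 - (8 - 3) = -23565 - 1*5 = -23565 - 5 = -23570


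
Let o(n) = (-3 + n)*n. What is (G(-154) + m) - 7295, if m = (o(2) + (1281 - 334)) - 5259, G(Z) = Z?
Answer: -11763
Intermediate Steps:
o(n) = n*(-3 + n)
m = -4314 (m = (2*(-3 + 2) + (1281 - 334)) - 5259 = (2*(-1) + 947) - 5259 = (-2 + 947) - 5259 = 945 - 5259 = -4314)
(G(-154) + m) - 7295 = (-154 - 4314) - 7295 = -4468 - 7295 = -11763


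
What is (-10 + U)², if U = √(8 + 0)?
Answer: 108 - 40*√2 ≈ 51.431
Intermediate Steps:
U = 2*√2 (U = √8 = 2*√2 ≈ 2.8284)
(-10 + U)² = (-10 + 2*√2)²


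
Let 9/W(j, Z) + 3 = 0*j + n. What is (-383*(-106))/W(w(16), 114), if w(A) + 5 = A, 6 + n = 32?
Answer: 933754/9 ≈ 1.0375e+5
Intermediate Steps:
n = 26 (n = -6 + 32 = 26)
w(A) = -5 + A
W(j, Z) = 9/23 (W(j, Z) = 9/(-3 + (0*j + 26)) = 9/(-3 + (0 + 26)) = 9/(-3 + 26) = 9/23)
(-383*(-106))/W(w(16), 114) = (-383*(-106))/(9/23) = 40598*(23/9) = 933754/9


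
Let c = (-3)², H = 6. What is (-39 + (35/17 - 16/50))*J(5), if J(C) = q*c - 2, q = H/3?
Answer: -253376/425 ≈ -596.18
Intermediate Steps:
c = 9
q = 2 (q = 6/3 = 6*(⅓) = 2)
J(C) = 16 (J(C) = 2*9 - 2 = 18 - 2 = 16)
(-39 + (35/17 - 16/50))*J(5) = (-39 + (35/17 - 16/50))*16 = (-39 + (35*(1/17) - 16*1/50))*16 = (-39 + (35/17 - 8/25))*16 = (-39 + 739/425)*16 = -15836/425*16 = -253376/425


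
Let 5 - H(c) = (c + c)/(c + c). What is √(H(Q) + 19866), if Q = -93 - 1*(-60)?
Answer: √19870 ≈ 140.96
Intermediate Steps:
Q = -33 (Q = -93 + 60 = -33)
H(c) = 4 (H(c) = 5 - (c + c)/(c + c) = 5 - 2*c/(2*c) = 5 - 2*c*1/(2*c) = 5 - 1*1 = 5 - 1 = 4)
√(H(Q) + 19866) = √(4 + 19866) = √19870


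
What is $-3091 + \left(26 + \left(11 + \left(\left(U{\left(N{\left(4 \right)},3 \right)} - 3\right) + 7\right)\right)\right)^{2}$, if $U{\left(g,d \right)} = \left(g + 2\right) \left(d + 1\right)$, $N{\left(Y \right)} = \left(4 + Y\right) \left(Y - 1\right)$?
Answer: $17934$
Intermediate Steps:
$N{\left(Y \right)} = \left(-1 + Y\right) \left(4 + Y\right)$ ($N{\left(Y \right)} = \left(4 + Y\right) \left(-1 + Y\right) = \left(-1 + Y\right) \left(4 + Y\right)$)
$U{\left(g,d \right)} = \left(1 + d\right) \left(2 + g\right)$ ($U{\left(g,d \right)} = \left(2 + g\right) \left(1 + d\right) = \left(1 + d\right) \left(2 + g\right)$)
$-3091 + \left(26 + \left(11 + \left(\left(U{\left(N{\left(4 \right)},3 \right)} - 3\right) + 7\right)\right)\right)^{2} = -3091 + \left(26 - \left(-47 - 3 \left(-4 + 4^{2} + 3 \cdot 4\right)\right)\right)^{2} = -3091 + \left(26 - \left(-47 - 3 \left(-4 + 16 + 12\right)\right)\right)^{2} = -3091 + \left(26 + \left(11 + \left(\left(\left(2 + 24 + 6 + 3 \cdot 24\right) - 3\right) + 7\right)\right)\right)^{2} = -3091 + \left(26 + \left(11 + \left(\left(\left(2 + 24 + 6 + 72\right) - 3\right) + 7\right)\right)\right)^{2} = -3091 + \left(26 + \left(11 + \left(\left(104 - 3\right) + 7\right)\right)\right)^{2} = -3091 + \left(26 + \left(11 + \left(101 + 7\right)\right)\right)^{2} = -3091 + \left(26 + \left(11 + 108\right)\right)^{2} = -3091 + \left(26 + 119\right)^{2} = -3091 + 145^{2} = -3091 + 21025 = 17934$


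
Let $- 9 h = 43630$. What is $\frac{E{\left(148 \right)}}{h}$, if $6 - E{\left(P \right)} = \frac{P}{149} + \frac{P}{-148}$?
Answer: $- \frac{1611}{1300174} \approx -0.0012391$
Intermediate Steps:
$E{\left(P \right)} = 6 + \frac{P}{22052}$ ($E{\left(P \right)} = 6 - \left(\frac{P}{149} + \frac{P}{-148}\right) = 6 - \left(P \frac{1}{149} + P \left(- \frac{1}{148}\right)\right) = 6 - \left(\frac{P}{149} - \frac{P}{148}\right) = 6 - - \frac{P}{22052} = 6 + \frac{P}{22052}$)
$h = - \frac{43630}{9}$ ($h = \left(- \frac{1}{9}\right) 43630 = - \frac{43630}{9} \approx -4847.8$)
$\frac{E{\left(148 \right)}}{h} = \frac{6 + \frac{1}{22052} \cdot 148}{- \frac{43630}{9}} = \left(6 + \frac{1}{149}\right) \left(- \frac{9}{43630}\right) = \frac{895}{149} \left(- \frac{9}{43630}\right) = - \frac{1611}{1300174}$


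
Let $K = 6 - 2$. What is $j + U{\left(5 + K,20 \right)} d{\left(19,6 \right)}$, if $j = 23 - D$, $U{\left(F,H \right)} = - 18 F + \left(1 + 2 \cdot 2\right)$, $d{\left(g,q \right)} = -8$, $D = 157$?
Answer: $1122$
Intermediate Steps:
$K = 4$
$U{\left(F,H \right)} = 5 - 18 F$ ($U{\left(F,H \right)} = - 18 F + \left(1 + 4\right) = - 18 F + 5 = 5 - 18 F$)
$j = -134$ ($j = 23 - 157 = -134$)
$j + U{\left(5 + K,20 \right)} d{\left(19,6 \right)} = -134 + \left(5 - 18 \left(5 + 4\right)\right) \left(-8\right) = -134 + \left(5 - 162\right) \left(-8\right) = -134 - -1256 = -134 + 1256 = 1122$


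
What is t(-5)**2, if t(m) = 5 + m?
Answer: 0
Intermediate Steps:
t(-5)**2 = (5 - 5)**2 = 0**2 = 0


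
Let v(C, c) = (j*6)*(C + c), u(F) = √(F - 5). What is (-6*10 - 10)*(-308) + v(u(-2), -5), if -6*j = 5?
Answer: 21585 - 5*I*√7 ≈ 21585.0 - 13.229*I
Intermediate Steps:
u(F) = √(-5 + F)
j = -⅚ (j = -⅙*5 = -⅚ ≈ -0.83333)
v(C, c) = -5*C - 5*c (v(C, c) = (-⅚*6)*(C + c) = -5*(C + c) = -5*C - 5*c)
(-6*10 - 10)*(-308) + v(u(-2), -5) = (-6*10 - 10)*(-308) + (-5*√(-5 - 2) - 5*(-5)) = (-60 - 10)*(-308) + (-5*I*√7 + 25) = -70*(-308) + (-5*I*√7 + 25) = 21560 + (-5*I*√7 + 25) = 21560 + (25 - 5*I*√7) = 21585 - 5*I*√7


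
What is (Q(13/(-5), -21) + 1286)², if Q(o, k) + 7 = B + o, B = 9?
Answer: 41306329/25 ≈ 1.6523e+6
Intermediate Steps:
Q(o, k) = 2 + o (Q(o, k) = -7 + (9 + o) = 2 + o)
(Q(13/(-5), -21) + 1286)² = ((2 + 13/(-5)) + 1286)² = ((2 + 13*(-⅕)) + 1286)² = ((2 - 13/5) + 1286)² = (-⅗ + 1286)² = (6427/5)² = 41306329/25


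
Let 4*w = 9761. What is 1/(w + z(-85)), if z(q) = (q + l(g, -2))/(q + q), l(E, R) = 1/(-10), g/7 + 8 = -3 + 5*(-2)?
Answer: 425/1037319 ≈ 0.00040971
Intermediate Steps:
g = -147 (g = -56 + 7*(-3 + 5*(-2)) = -56 + 7*(-3 - 10) = -56 + 7*(-13) = -56 - 91 = -147)
w = 9761/4 (w = (1/4)*9761 = 9761/4 ≈ 2440.3)
l(E, R) = -1/10
z(q) = (-1/10 + q)/(2*q) (z(q) = (q - 1/10)/(q + q) = (-1/10 + q)/((2*q)) = (-1/10 + q)*(1/(2*q)) = (-1/10 + q)/(2*q))
1/(w + z(-85)) = 1/(9761/4 + (1/20)*(-1 + 10*(-85))/(-85)) = 1/(9761/4 + (1/20)*(-1/85)*(-1 - 850)) = 1/(9761/4 + (1/20)*(-1/85)*(-851)) = 1/(9761/4 + 851/1700) = 1/(1037319/425) = 425/1037319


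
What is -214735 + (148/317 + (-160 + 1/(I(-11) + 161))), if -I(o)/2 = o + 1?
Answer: -12330003310/57377 ≈ -2.1489e+5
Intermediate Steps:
I(o) = -2 - 2*o (I(o) = -2*(o + 1) = -2*(1 + o) = -2 - 2*o)
-214735 + (148/317 + (-160 + 1/(I(-11) + 161))) = -214735 + (148/317 + (-160 + 1/((-2 - 2*(-11)) + 161))) = -214735 + ((1/317)*148 + (-160 + 1/((-2 + 22) + 161))) = -214735 + (148/317 + (-160 + 1/(20 + 161))) = -214735 + (148/317 + (-160 + 1/181)) = -214735 + (148/317 - 28959/181) = -214735 - 9153215/57377 = -12330003310/57377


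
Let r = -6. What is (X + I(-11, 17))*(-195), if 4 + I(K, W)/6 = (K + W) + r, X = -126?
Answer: 29250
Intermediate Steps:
I(K, W) = -60 + 6*K + 6*W (I(K, W) = -24 + 6*((K + W) - 6) = -24 + 6*(-6 + K + W) = -24 + (-36 + 6*K + 6*W) = -60 + 6*K + 6*W)
(X + I(-11, 17))*(-195) = (-126 + (-60 + 6*(-11) + 6*17))*(-195) = (-126 + (-60 - 66 + 102))*(-195) = (-126 - 24)*(-195) = -150*(-195) = 29250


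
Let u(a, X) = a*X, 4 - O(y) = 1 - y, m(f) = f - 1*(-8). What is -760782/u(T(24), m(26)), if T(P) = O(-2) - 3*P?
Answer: 380391/1207 ≈ 315.15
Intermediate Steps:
m(f) = 8 + f (m(f) = f + 8 = 8 + f)
O(y) = 3 + y (O(y) = 4 - (1 - y) = 4 + (-1 + y) = 3 + y)
T(P) = 1 - 3*P (T(P) = (3 - 2) - 3*P = 1 - 3*P)
u(a, X) = X*a
-760782/u(T(24), m(26)) = -760782*1/((1 - 3*24)*(8 + 26)) = -760782*1/(34*(1 - 72)) = -760782/(34*(-71)) = -760782/(-2414) = -760782*(-1/2414) = 380391/1207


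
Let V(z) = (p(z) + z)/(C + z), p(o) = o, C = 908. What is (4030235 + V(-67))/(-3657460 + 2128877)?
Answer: -3389427501/1285538303 ≈ -2.6366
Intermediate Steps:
V(z) = 2*z/(908 + z) (V(z) = (z + z)/(908 + z) = (2*z)/(908 + z) = 2*z/(908 + z))
(4030235 + V(-67))/(-3657460 + 2128877) = (4030235 + 2*(-67)/(908 - 67))/(-3657460 + 2128877) = (4030235 + 2*(-67)/841)/(-1528583) = (4030235 + 2*(-67)*(1/841))*(-1/1528583) = (4030235 - 134/841)*(-1/1528583) = (3389427501/841)*(-1/1528583) = -3389427501/1285538303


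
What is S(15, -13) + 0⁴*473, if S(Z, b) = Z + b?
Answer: 2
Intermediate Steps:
S(15, -13) + 0⁴*473 = (15 - 13) + 0⁴*473 = 2 + 0*473 = 2 + 0 = 2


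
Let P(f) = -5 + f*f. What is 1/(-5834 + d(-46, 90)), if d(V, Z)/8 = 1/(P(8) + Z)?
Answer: -149/869258 ≈ -0.00017141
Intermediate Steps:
P(f) = -5 + f²
d(V, Z) = 8/(59 + Z) (d(V, Z) = 8/((-5 + 8²) + Z) = 8/((-5 + 64) + Z) = 8/(59 + Z))
1/(-5834 + d(-46, 90)) = 1/(-5834 + 8/(59 + 90)) = 1/(-5834 + 8/149) = 1/(-869258/149) = -149/869258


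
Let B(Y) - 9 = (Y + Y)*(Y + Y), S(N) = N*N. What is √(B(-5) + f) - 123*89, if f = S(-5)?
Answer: -10947 + √134 ≈ -10935.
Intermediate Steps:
S(N) = N²
f = 25 (f = (-5)² = 25)
B(Y) = 9 + 4*Y² (B(Y) = 9 + (Y + Y)*(Y + Y) = 9 + (2*Y)*(2*Y) = 9 + 4*Y²)
√(B(-5) + f) - 123*89 = √((9 + 4*(-5)²) + 25) - 123*89 = √((9 + 4*25) + 25) - 10947 = √((9 + 100) + 25) - 10947 = √(109 + 25) - 10947 = √134 - 10947 = -10947 + √134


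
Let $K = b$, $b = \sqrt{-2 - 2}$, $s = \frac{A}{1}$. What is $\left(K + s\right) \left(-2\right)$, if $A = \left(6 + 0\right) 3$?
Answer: $-36 - 4 i \approx -36.0 - 4.0 i$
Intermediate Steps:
$A = 18$ ($A = 6 \cdot 3 = 18$)
$s = 18$ ($s = \frac{18}{1} = 18 \cdot 1 = 18$)
$b = 2 i$ ($b = \sqrt{-4} = 2 i \approx 2.0 i$)
$K = 2 i \approx 2.0 i$
$\left(K + s\right) \left(-2\right) = \left(2 i + 18\right) \left(-2\right) = \left(18 + 2 i\right) \left(-2\right) = -36 - 4 i$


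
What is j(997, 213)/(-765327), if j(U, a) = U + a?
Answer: -1210/765327 ≈ -0.0015810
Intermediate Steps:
j(997, 213)/(-765327) = (997 + 213)/(-765327) = 1210*(-1/765327) = -1210/765327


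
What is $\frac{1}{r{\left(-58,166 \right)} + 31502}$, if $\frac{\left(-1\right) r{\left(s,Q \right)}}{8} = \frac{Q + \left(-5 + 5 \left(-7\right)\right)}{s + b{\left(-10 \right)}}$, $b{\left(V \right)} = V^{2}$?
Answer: $\frac{1}{31478} \approx 3.1768 \cdot 10^{-5}$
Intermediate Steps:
$r{\left(s,Q \right)} = - \frac{8 \left(-40 + Q\right)}{100 + s}$ ($r{\left(s,Q \right)} = - 8 \frac{Q + \left(-5 + 5 \left(-7\right)\right)}{s + \left(-10\right)^{2}} = - 8 \frac{Q - 40}{s + 100} = - 8 \frac{Q - 40}{100 + s} = - 8 \frac{-40 + Q}{100 + s} = - \frac{8 \left(-40 + Q\right)}{100 + s}$)
$\frac{1}{r{\left(-58,166 \right)} + 31502} = \frac{1}{\frac{8 \left(40 - 166\right)}{100 - 58} + 31502} = \frac{1}{\frac{8 \left(40 - 166\right)}{42} + 31502} = \frac{1}{8 \cdot \frac{1}{42} \left(-126\right) + 31502} = \frac{1}{-24 + 31502} = \frac{1}{31478}$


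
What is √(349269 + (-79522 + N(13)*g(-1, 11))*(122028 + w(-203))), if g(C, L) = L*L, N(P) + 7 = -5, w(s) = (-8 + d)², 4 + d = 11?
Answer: I*√9880826977 ≈ 99402.0*I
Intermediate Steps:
d = 7 (d = -4 + 11 = 7)
w(s) = 1 (w(s) = (-8 + 7)² = (-1)² = 1)
N(P) = -12 (N(P) = -7 - 5 = -12)
g(C, L) = L²
√(349269 + (-79522 + N(13)*g(-1, 11))*(122028 + w(-203))) = √(349269 + (-79522 - 12*11²)*(122028 + 1)) = √(349269 + (-79522 - 12*121)*122029) = √(349269 + (-79522 - 1452)*122029) = √(349269 - 80974*122029) = √(349269 - 9881176246) = √(-9880826977) = I*√9880826977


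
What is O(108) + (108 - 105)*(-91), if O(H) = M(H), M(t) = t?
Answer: -165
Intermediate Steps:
O(H) = H
O(108) + (108 - 105)*(-91) = 108 + (108 - 105)*(-91) = 108 + 3*(-91) = 108 - 273 = -165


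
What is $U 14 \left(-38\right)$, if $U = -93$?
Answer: $49476$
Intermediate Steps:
$U 14 \left(-38\right) = \left(-93\right) 14 \left(-38\right) = \left(-1302\right) \left(-38\right) = 49476$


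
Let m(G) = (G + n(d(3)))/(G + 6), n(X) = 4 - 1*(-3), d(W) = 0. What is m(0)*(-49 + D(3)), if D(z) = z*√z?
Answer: -343/6 + 7*√3/2 ≈ -51.104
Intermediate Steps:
n(X) = 7 (n(X) = 4 + 3 = 7)
D(z) = z^(3/2)
m(G) = (7 + G)/(6 + G) (m(G) = (G + 7)/(G + 6) = (7 + G)/(6 + G))
m(0)*(-49 + D(3)) = ((7 + 0)/(6 + 0))*(-49 + 3^(3/2)) = (7/6)*(-49 + 3*√3) = ((⅙)*7)*(-49 + 3*√3) = 7*(-49 + 3*√3)/6 = -343/6 + 7*√3/2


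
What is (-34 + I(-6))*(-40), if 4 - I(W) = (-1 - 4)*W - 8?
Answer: 2080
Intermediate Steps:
I(W) = 12 + 5*W (I(W) = 4 - ((-1 - 4)*W - 8) = 4 - (-5*W - 8) = 4 - (-8 - 5*W) = 4 + (8 + 5*W) = 12 + 5*W)
(-34 + I(-6))*(-40) = (-34 + (12 + 5*(-6)))*(-40) = (-34 + (12 - 30))*(-40) = (-34 - 18)*(-40) = -52*(-40) = 2080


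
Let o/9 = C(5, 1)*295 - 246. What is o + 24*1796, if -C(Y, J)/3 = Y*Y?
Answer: -158235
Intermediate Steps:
C(Y, J) = -3*Y² (C(Y, J) = -3*Y*Y = -3*Y²)
o = -201339 (o = 9*(-3*5²*295 - 246) = 9*(-3*25*295 - 246) = 9*(-75*295 - 246) = 9*(-22125 - 246) = 9*(-22371) = -201339)
o + 24*1796 = -201339 + 24*1796 = -201339 + 43104 = -158235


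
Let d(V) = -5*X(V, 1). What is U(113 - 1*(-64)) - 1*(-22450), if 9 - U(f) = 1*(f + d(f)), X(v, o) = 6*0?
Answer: 22282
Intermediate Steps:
X(v, o) = 0
d(V) = 0 (d(V) = -5*0 = 0)
U(f) = 9 - f (U(f) = 9 - (f + 0) = 9 - f)
U(113 - 1*(-64)) - 1*(-22450) = (9 - (113 - 1*(-64))) - 1*(-22450) = (9 - (113 + 64)) + 22450 = (9 - 1*177) + 22450 = (9 - 177) + 22450 = -168 + 22450 = 22282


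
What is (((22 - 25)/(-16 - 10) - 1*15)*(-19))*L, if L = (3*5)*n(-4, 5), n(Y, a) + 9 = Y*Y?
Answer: 772065/26 ≈ 29695.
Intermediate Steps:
n(Y, a) = -9 + Y² (n(Y, a) = -9 + Y*Y = -9 + Y²)
L = 105 (L = (3*5)*(-9 + (-4)²) = 15*(-9 + 16) = 15*7 = 105)
(((22 - 25)/(-16 - 10) - 1*15)*(-19))*L = (((22 - 25)/(-16 - 10) - 1*15)*(-19))*105 = ((-3/(-26) - 15)*(-19))*105 = ((-3*(-1/26) - 15)*(-19))*105 = ((3/26 - 15)*(-19))*105 = -387/26*(-19)*105 = (7353/26)*105 = 772065/26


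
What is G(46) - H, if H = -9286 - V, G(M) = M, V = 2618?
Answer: 11950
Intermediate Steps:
H = -11904 (H = -9286 - 1*2618 = -9286 - 2618 = -11904)
G(46) - H = 46 - 1*(-11904) = 46 + 11904 = 11950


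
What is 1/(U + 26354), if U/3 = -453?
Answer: 1/24995 ≈ 4.0008e-5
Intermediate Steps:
U = -1359 (U = 3*(-453) = -1359)
1/(U + 26354) = 1/(-1359 + 26354) = 1/24995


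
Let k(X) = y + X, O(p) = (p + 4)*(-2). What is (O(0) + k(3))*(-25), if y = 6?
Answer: -25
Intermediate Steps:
O(p) = -8 - 2*p (O(p) = (4 + p)*(-2) = -8 - 2*p)
k(X) = 6 + X
(O(0) + k(3))*(-25) = ((-8 - 2*0) + (6 + 3))*(-25) = ((-8 + 0) + 9)*(-25) = (-8 + 9)*(-25) = 1*(-25) = -25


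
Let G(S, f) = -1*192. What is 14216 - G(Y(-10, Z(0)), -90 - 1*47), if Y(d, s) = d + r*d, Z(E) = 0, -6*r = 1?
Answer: 14408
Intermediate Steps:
r = -⅙ (r = -⅙*1 = -⅙ ≈ -0.16667)
Y(d, s) = 5*d/6 (Y(d, s) = d - d/6 = 5*d/6)
G(S, f) = -192
14216 - G(Y(-10, Z(0)), -90 - 1*47) = 14216 - 1*(-192) = 14216 + 192 = 14408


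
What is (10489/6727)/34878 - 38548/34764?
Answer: -753661092341/679706614482 ≈ -1.1088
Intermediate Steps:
(10489/6727)/34878 - 38548/34764 = (10489*(1/6727))*(1/34878) - 38548*1/34764 = (10489/6727)*(1/34878) - 9637/8691 = 10489/234624306 - 9637/8691 = -753661092341/679706614482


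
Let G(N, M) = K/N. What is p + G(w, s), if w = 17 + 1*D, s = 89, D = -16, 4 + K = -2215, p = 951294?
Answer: 949075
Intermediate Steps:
K = -2219 (K = -4 - 2215 = -2219)
w = 1 (w = 17 + 1*(-16) = 17 - 16 = 1)
G(N, M) = -2219/N
p + G(w, s) = 951294 - 2219/1 = 951294 - 2219*1 = 951294 - 2219 = 949075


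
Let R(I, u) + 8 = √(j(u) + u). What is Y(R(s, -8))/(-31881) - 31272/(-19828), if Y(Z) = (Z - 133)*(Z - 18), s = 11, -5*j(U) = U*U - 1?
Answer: 1155877051/790170585 + 167*I*√515/159405 ≈ 1.4628 + 0.023775*I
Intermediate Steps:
j(U) = ⅕ - U²/5 (j(U) = -(U*U - 1)/5 = -(U² - 1)/5 = -(-1 + U²)/5 = ⅕ - U²/5)
R(I, u) = -8 + √(⅕ + u - u²/5) (R(I, u) = -8 + √((⅕ - u²/5) + u) = -8 + √(⅕ + u - u²/5))
Y(Z) = (-133 + Z)*(-18 + Z)
Y(R(s, -8))/(-31881) - 31272/(-19828) = (2394 + (-8 + √(5 - 5*(-8)² + 25*(-8))/5)² - 151*(-8 + √(5 - 5*(-8)² + 25*(-8))/5))/(-31881) - 31272/(-19828) = (2394 + (-8 + √(5 - 5*64 - 200)/5)² - 151*(-8 + √(5 - 5*64 - 200)/5))*(-1/31881) - 31272*(-1/19828) = (2394 + (-8 + √(5 - 320 - 200)/5)² - 151*(-8 + √(5 - 320 - 200)/5))*(-1/31881) + 7818/4957 = (2394 + (-8 + √(-515)/5)² - 151*(-8 + √(-515)/5))*(-1/31881) + 7818/4957 = (2394 + (-8 + (I*√515)/5)² - 151*(-8 + (I*√515)/5))*(-1/31881) + 7818/4957 = (2394 + (-8 + I*√515/5)² - 151*(-8 + I*√515/5))*(-1/31881) + 7818/4957 = (2394 + (-8 + I*√515/5)² + (1208 - 151*I*√515/5))*(-1/31881) + 7818/4957 = (3602 + (-8 + I*√515/5)² - 151*I*√515/5)*(-1/31881) + 7818/4957 = (-3602/31881 - (-8 + I*√515/5)²/31881 + 151*I*√515/159405) + 7818/4957 = 231390544/158034117 - (-8 + I*√515/5)²/31881 + 151*I*√515/159405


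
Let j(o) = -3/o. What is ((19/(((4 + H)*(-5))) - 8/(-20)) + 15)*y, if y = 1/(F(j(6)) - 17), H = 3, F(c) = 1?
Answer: -13/14 ≈ -0.92857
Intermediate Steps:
y = -1/16 (y = 1/(1 - 17) = 1/(-16) = -1/16 ≈ -0.062500)
((19/(((4 + H)*(-5))) - 8/(-20)) + 15)*y = ((19/(((4 + 3)*(-5))) - 8/(-20)) + 15)*(-1/16) = ((19/((7*(-5))) - 8*(-1/20)) + 15)*(-1/16) = ((19/(-35) + ⅖) + 15)*(-1/16) = ((19*(-1/35) + ⅖) + 15)*(-1/16) = ((-19/35 + ⅖) + 15)*(-1/16) = (-⅐ + 15)*(-1/16) = (104/7)*(-1/16) = -13/14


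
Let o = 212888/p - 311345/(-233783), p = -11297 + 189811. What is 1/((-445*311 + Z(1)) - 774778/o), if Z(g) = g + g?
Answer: -52674518317/23456898344700299 ≈ -2.2456e-6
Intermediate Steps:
p = 178514
Z(g) = 2*g
o = 52674518317/20866769231 (o = 212888/178514 - 311345/(-233783) = 212888*(1/178514) - 311345*(-1/233783) = 106444/89257 + 311345/233783 = 52674518317/20866769231 ≈ 2.5243)
1/((-445*311 + Z(1)) - 774778/o) = 1/((-445*311 + 2*1) - 774778/52674518317/20866769231) = 1/((-138395 + 2) - 774778*20866769231/52674518317) = 1/(-138393 - 16167113731255718/52674518317) = 1/(-23456898344700299/52674518317) = -52674518317/23456898344700299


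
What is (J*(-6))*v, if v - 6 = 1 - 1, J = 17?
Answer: -612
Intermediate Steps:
v = 6 (v = 6 + (1 - 1) = 6 + 0 = 6)
(J*(-6))*v = (17*(-6))*6 = -102*6 = -612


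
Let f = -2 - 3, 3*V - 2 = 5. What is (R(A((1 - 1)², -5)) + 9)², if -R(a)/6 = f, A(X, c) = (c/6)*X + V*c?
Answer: 1521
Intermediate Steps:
V = 7/3 (V = ⅔ + (⅓)*5 = ⅔ + 5/3 = 7/3 ≈ 2.3333)
A(X, c) = 7*c/3 + X*c/6 (A(X, c) = (c/6)*X + 7*c/3 = X*c/6 + 7*c/3 = 7*c/3 + X*c/6)
f = -5
R(a) = 30 (R(a) = -6*(-5) = 30)
(R(A((1 - 1)², -5)) + 9)² = (30 + 9)² = 39² = 1521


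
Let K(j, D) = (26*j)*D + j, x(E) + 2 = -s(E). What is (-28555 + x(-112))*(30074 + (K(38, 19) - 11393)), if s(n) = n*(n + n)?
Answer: -2011204695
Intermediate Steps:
s(n) = 2*n**2 (s(n) = n*(2*n) = 2*n**2)
x(E) = -2 - 2*E**2
K(j, D) = j + 26*D*j (K(j, D) = 26*D*j + j = j + 26*D*j)
(-28555 + x(-112))*(30074 + (K(38, 19) - 11393)) = (-28555 + (-2 - 2*(-112)**2))*(30074 + (38*(1 + 26*19) - 11393)) = (-28555 + (-2 - 2*12544))*(30074 + (38*(1 + 494) - 11393)) = (-28555 + (-2 - 25088))*(30074 + (38*495 - 11393)) = (-28555 - 25090)*(30074 + (18810 - 11393)) = -53645*(30074 + 7417) = -53645*37491 = -2011204695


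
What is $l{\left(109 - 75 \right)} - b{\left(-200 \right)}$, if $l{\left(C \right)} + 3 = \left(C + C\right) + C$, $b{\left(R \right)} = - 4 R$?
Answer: $-701$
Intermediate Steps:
$l{\left(C \right)} = -3 + 3 C$ ($l{\left(C \right)} = -3 + \left(\left(C + C\right) + C\right) = -3 + \left(2 C + C\right) = -3 + 3 C$)
$l{\left(109 - 75 \right)} - b{\left(-200 \right)} = \left(-3 + 3 \left(109 - 75\right)\right) - \left(-4\right) \left(-200\right) = \left(-3 + 3 \cdot 34\right) - 800 = \left(-3 + 102\right) - 800 = 99 - 800 = -701$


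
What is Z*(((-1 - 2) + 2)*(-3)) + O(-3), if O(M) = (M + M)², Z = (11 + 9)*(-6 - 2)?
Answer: -444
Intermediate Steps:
Z = -160 (Z = 20*(-8) = -160)
O(M) = 4*M² (O(M) = (2*M)² = 4*M²)
Z*(((-1 - 2) + 2)*(-3)) + O(-3) = -160*((-1 - 2) + 2)*(-3) + 4*(-3)² = -160*(-3 + 2)*(-3) + 4*9 = -(-160)*(-3) + 36 = -160*3 + 36 = -480 + 36 = -444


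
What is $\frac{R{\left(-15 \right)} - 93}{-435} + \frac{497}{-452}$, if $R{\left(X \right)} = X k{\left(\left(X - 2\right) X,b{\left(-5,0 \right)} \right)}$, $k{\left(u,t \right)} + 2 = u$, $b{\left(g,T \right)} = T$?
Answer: $\frac{513727}{65540} \approx 7.8384$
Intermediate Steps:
$k{\left(u,t \right)} = -2 + u$
$R{\left(X \right)} = X \left(-2 + X \left(-2 + X\right)\right)$ ($R{\left(X \right)} = X \left(-2 + \left(X - 2\right) X\right) = X \left(-2 + \left(-2 + X\right) X\right) = X \left(-2 + X \left(-2 + X\right)\right)$)
$\frac{R{\left(-15 \right)} - 93}{-435} + \frac{497}{-452} = \frac{- 15 \left(-2 - 15 \left(-2 - 15\right)\right) - 93}{-435} + \frac{497}{-452} = \left(- 15 \left(-2 - -255\right) - 93\right) \left(- \frac{1}{435}\right) + 497 \left(- \frac{1}{452}\right) = \left(- 15 \left(-2 + 255\right) - 93\right) \left(- \frac{1}{435}\right) - \frac{497}{452} = \left(\left(-15\right) 253 - 93\right) \left(- \frac{1}{435}\right) - \frac{497}{452} = \left(-3795 - 93\right) \left(- \frac{1}{435}\right) - \frac{497}{452} = \left(-3888\right) \left(- \frac{1}{435}\right) - \frac{497}{452} = \frac{1296}{145} - \frac{497}{452} = \frac{513727}{65540}$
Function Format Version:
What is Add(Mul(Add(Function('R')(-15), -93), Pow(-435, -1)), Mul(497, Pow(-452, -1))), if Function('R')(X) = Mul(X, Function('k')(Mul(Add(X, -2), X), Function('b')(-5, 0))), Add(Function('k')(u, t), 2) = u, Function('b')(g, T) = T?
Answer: Rational(513727, 65540) ≈ 7.8384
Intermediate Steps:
Function('k')(u, t) = Add(-2, u)
Function('R')(X) = Mul(X, Add(-2, Mul(X, Add(-2, X)))) (Function('R')(X) = Mul(X, Add(-2, Mul(Add(X, -2), X))) = Mul(X, Add(-2, Mul(Add(-2, X), X))) = Mul(X, Add(-2, Mul(X, Add(-2, X)))))
Add(Mul(Add(Function('R')(-15), -93), Pow(-435, -1)), Mul(497, Pow(-452, -1))) = Add(Mul(Add(Mul(-15, Add(-2, Mul(-15, Add(-2, -15)))), -93), Pow(-435, -1)), Mul(497, Pow(-452, -1))) = Add(Mul(Add(Mul(-15, Add(-2, Mul(-15, -17))), -93), Rational(-1, 435)), Mul(497, Rational(-1, 452))) = Add(Mul(Add(Mul(-15, Add(-2, 255)), -93), Rational(-1, 435)), Rational(-497, 452)) = Add(Mul(Add(Mul(-15, 253), -93), Rational(-1, 435)), Rational(-497, 452)) = Add(Mul(Add(-3795, -93), Rational(-1, 435)), Rational(-497, 452)) = Add(Mul(-3888, Rational(-1, 435)), Rational(-497, 452)) = Add(Rational(1296, 145), Rational(-497, 452)) = Rational(513727, 65540)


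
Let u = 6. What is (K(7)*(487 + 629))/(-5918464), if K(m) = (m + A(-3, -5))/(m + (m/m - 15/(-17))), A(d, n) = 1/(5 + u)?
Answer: -184977/1228821088 ≈ -0.00015053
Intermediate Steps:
A(d, n) = 1/11 (A(d, n) = 1/(5 + 6) = 1/11)
K(m) = (1/11 + m)/(32/17 + m) (K(m) = (m + 1/11)/(m + (m/m - 15/(-17))) = (1/11 + m)/(m + (1 - 15*(-1/17))) = (1/11 + m)/(m + (1 + 15/17)) = (1/11 + m)/(m + 32/17) = (1/11 + m)/(32/17 + m))
(K(7)*(487 + 629))/(-5918464) = ((17*(1 + 11*7)/(11*(32 + 17*7)))*(487 + 629))/(-5918464) = ((17*(1 + 77)/(11*(32 + 119)))*1116)*(-1/5918464) = (((17/11)*78/151)*1116)*(-1/5918464) = (((17/11)*(1/151)*78)*1116)*(-1/5918464) = ((1326/1661)*1116)*(-1/5918464) = (1479816/1661)*(-1/5918464) = -184977/1228821088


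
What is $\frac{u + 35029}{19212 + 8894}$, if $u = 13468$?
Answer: $\frac{48497}{28106} \approx 1.7255$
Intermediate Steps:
$\frac{u + 35029}{19212 + 8894} = \frac{13468 + 35029}{19212 + 8894} = \frac{48497}{28106}$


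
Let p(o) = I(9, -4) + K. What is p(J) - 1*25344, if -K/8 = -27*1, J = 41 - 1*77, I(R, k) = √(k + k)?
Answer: -25128 + 2*I*√2 ≈ -25128.0 + 2.8284*I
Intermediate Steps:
I(R, k) = √2*√k (I(R, k) = √(2*k) = √2*√k)
J = -36 (J = 41 - 77 = -36)
K = 216 (K = -(-216) = -8*(-27) = 216)
p(o) = 216 + 2*I*√2 (p(o) = √2*√(-4) + 216 = √2*(2*I) + 216 = 2*I*√2 + 216 = 216 + 2*I*√2)
p(J) - 1*25344 = (216 + 2*I*√2) - 1*25344 = (216 + 2*I*√2) - 25344 = -25128 + 2*I*√2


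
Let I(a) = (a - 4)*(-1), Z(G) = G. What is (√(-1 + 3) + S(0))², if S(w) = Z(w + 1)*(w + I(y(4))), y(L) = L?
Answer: 2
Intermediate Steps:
I(a) = 4 - a (I(a) = (-4 + a)*(-1) = 4 - a)
S(w) = w*(1 + w) (S(w) = (w + 1)*(w + (4 - 1*4)) = (1 + w)*(w + (4 - 4)) = (1 + w)*(w + 0) = (1 + w)*w = w*(1 + w))
(√(-1 + 3) + S(0))² = (√(-1 + 3) + 0*(1 + 0))² = (√2 + 0*1)² = (√2 + 0)² = (√2)² = 2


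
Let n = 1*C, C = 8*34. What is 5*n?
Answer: 1360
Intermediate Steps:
C = 272
n = 272 (n = 1*272 = 272)
5*n = 5*272 = 1360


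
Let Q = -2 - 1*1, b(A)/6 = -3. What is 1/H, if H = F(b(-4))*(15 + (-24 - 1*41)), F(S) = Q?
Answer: 1/150 ≈ 0.0066667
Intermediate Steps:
b(A) = -18 (b(A) = 6*(-3) = -18)
Q = -3 (Q = -2 - 1 = -3)
F(S) = -3
H = 150 (H = -3*(15 + (-24 - 1*41)) = -3*(15 + (-24 - 41)) = -3*(15 - 65) = -3*(-50) = 150)
1/H = 1/150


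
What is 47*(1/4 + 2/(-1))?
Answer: -329/4 ≈ -82.250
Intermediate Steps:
47*(1/4 + 2/(-1)) = 47*(1*(¼) + 2*(-1)) = 47*(¼ - 2) = 47*(-7/4) = -329/4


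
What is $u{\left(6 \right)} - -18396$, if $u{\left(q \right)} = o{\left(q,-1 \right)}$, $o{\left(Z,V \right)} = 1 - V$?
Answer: $18398$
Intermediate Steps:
$u{\left(q \right)} = 2$ ($u{\left(q \right)} = 1 - -1 = 1 + 1 = 2$)
$u{\left(6 \right)} - -18396 = 2 - -18396 = 2 + 18396 = 18398$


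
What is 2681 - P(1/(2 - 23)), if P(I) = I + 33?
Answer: 55609/21 ≈ 2648.0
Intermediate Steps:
P(I) = 33 + I
2681 - P(1/(2 - 23)) = 2681 - (33 + 1/(2 - 23)) = 2681 - (33 + 1/(-21)) = 2681 - (33 - 1/21) = 2681 - 1*692/21 = 2681 - 692/21 = 55609/21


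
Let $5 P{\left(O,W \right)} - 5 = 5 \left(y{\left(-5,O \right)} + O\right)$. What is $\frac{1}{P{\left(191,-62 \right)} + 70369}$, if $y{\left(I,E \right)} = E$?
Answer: $\frac{1}{70752} \approx 1.4134 \cdot 10^{-5}$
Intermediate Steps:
$P{\left(O,W \right)} = 1 + 2 O$ ($P{\left(O,W \right)} = 1 + \frac{5 \left(O + O\right)}{5} = 1 + \frac{5 \cdot 2 O}{5} = 1 + \frac{10 O}{5} = 1 + 2 O$)
$\frac{1}{P{\left(191,-62 \right)} + 70369} = \frac{1}{\left(1 + 2 \cdot 191\right) + 70369} = \frac{1}{\left(1 + 382\right) + 70369} = \frac{1}{383 + 70369} = \frac{1}{70752}$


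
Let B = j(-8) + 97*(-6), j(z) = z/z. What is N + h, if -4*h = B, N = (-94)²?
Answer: 35925/4 ≈ 8981.3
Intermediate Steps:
j(z) = 1
N = 8836
B = -581 (B = 1 + 97*(-6) = 1 - 582 = -581)
h = 581/4 (h = -¼*(-581) = 581/4 ≈ 145.25)
N + h = 8836 + 581/4 = 35925/4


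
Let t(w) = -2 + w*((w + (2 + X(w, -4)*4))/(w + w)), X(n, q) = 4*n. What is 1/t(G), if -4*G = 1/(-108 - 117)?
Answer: -1800/1783 ≈ -1.0095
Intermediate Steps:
G = 1/900 (G = -1/(4*(-108 - 117)) = -¼/(-225) = -¼*(-1/225) = 1/900 ≈ 0.0011111)
t(w) = -1 + 17*w/2 (t(w) = -2 + w*((w + (2 + (4*w)*4))/(w + w)) = -2 + w*((w + (2 + 16*w))/((2*w))) = -2 + w*((2 + 17*w)*(1/(2*w))) = -2 + w*((2 + 17*w)/(2*w)) = -2 + (1 + 17*w/2) = -1 + 17*w/2)
1/t(G) = 1/(-1 + (17/2)*(1/900)) = 1/(-1 + 17/1800) = 1/(-1783/1800) = -1800/1783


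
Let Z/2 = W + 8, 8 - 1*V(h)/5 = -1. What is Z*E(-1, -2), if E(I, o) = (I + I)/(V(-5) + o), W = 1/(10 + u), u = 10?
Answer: -161/215 ≈ -0.74884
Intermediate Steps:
V(h) = 45 (V(h) = 40 - 5*(-1) = 40 + 5 = 45)
W = 1/20 (W = 1/(10 + 10) = 1/20 ≈ 0.050000)
Z = 161/10 (Z = 2*(1/20 + 8) = 2*(161/20) = 161/10 ≈ 16.100)
E(I, o) = 2*I/(45 + o) (E(I, o) = (I + I)/(45 + o) = (2*I)/(45 + o) = 2*I/(45 + o))
Z*E(-1, -2) = 161*(2*(-1)/(45 - 2))/10 = 161*(2*(-1)/43)/10 = 161*(2*(-1)*(1/43))/10 = (161/10)*(-2/43) = -161/215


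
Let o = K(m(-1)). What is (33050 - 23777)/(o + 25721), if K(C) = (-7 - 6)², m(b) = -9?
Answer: 3091/8630 ≈ 0.35817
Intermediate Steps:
K(C) = 169 (K(C) = (-13)² = 169)
o = 169
(33050 - 23777)/(o + 25721) = (33050 - 23777)/(169 + 25721) = 9273/25890 = 9273*(1/25890) = 3091/8630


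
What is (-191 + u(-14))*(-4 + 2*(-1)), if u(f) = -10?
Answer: 1206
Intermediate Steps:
(-191 + u(-14))*(-4 + 2*(-1)) = (-191 - 10)*(-4 + 2*(-1)) = -201*(-4 - 2) = -201*(-6) = 1206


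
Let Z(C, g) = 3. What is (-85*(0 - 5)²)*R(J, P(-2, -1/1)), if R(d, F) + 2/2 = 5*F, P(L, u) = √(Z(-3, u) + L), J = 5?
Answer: -8500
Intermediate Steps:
P(L, u) = √(3 + L)
R(d, F) = -1 + 5*F
(-85*(0 - 5)²)*R(J, P(-2, -1/1)) = (-85*(0 - 5)²)*(-1 + 5*√(3 - 2)) = (-85*(-5)²)*(-1 + 5*√1) = (-85*25)*(-1 + 5*1) = -2125*(-1 + 5) = -2125*4 = -8500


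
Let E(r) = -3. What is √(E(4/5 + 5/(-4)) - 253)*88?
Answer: 1408*I ≈ 1408.0*I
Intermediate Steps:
√(E(4/5 + 5/(-4)) - 253)*88 = √(-3 - 253)*88 = √(-256)*88 = (16*I)*88 = 1408*I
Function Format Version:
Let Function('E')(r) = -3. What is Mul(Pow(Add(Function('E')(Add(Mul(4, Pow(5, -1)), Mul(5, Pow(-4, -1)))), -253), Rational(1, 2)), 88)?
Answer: Mul(1408, I) ≈ Mul(1408.0, I)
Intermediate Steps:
Mul(Pow(Add(Function('E')(Add(Mul(4, Pow(5, -1)), Mul(5, Pow(-4, -1)))), -253), Rational(1, 2)), 88) = Mul(Pow(Add(-3, -253), Rational(1, 2)), 88) = Mul(Pow(-256, Rational(1, 2)), 88) = Mul(Mul(16, I), 88) = Mul(1408, I)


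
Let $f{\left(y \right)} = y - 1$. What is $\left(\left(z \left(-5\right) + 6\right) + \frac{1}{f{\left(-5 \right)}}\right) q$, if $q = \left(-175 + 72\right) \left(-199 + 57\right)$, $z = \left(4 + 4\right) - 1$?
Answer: $- \frac{1279775}{3} \approx -4.2659 \cdot 10^{5}$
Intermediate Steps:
$f{\left(y \right)} = -1 + y$
$z = 7$ ($z = 8 - 1 = 7$)
$q = 14626$ ($q = \left(-103\right) \left(-142\right) = 14626$)
$\left(\left(z \left(-5\right) + 6\right) + \frac{1}{f{\left(-5 \right)}}\right) q = \left(\left(7 \left(-5\right) + 6\right) + \frac{1}{-1 - 5}\right) 14626 = \left(\left(-35 + 6\right) + \frac{1}{-6}\right) 14626 = \left(-29 - \frac{1}{6}\right) 14626 = \left(- \frac{175}{6}\right) 14626 = - \frac{1279775}{3}$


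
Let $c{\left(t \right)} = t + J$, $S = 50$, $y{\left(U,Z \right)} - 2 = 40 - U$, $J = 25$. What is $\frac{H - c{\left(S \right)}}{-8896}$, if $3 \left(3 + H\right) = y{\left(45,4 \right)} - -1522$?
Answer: $- \frac{1285}{26688} \approx -0.048149$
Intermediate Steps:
$y{\left(U,Z \right)} = 42 - U$ ($y{\left(U,Z \right)} = 2 - \left(-40 + U\right) = 42 - U$)
$c{\left(t \right)} = 25 + t$ ($c{\left(t \right)} = t + 25 = 25 + t$)
$H = \frac{1510}{3}$ ($H = -3 + \frac{\left(42 - 45\right) - -1522}{3} = -3 + \frac{\left(42 - 45\right) + 1522}{3} = -3 + \frac{-3 + 1522}{3} = -3 + \frac{1}{3} \cdot 1519 = -3 + \frac{1519}{3} = \frac{1510}{3} \approx 503.33$)
$\frac{H - c{\left(S \right)}}{-8896} = \frac{\frac{1510}{3} - \left(25 + 50\right)}{-8896} = \left(\frac{1510}{3} - 75\right) \left(- \frac{1}{8896}\right) = \frac{1285}{3} \left(- \frac{1}{8896}\right) = - \frac{1285}{26688}$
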